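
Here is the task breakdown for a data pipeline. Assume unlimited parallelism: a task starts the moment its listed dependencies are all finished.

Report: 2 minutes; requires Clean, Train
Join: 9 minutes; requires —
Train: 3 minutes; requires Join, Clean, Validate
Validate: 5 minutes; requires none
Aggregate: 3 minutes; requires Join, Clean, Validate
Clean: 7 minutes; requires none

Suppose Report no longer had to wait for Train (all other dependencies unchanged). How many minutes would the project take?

Original critical path: Join→Train→Report = 9+3+2 = 14 ⇒ 14 minutes.
Without Train→Report, Report's earliest start moves from 12 to 7.
After: Join→Aggregate = 9+3 = 12 → 12 minutes.

12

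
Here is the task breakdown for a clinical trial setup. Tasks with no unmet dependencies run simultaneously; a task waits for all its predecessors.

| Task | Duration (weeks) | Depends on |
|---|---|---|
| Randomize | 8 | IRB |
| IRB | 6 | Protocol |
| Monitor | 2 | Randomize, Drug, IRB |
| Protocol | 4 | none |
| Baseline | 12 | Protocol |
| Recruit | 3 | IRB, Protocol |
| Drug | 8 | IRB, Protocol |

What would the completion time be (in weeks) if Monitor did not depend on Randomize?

With the dependency in place, Protocol→IRB→Randomize→Monitor = 4+6+8+2 = 20 sets the finish at 20 weeks.
Dropping Randomize→Monitor doesn't change Monitor's earliest start (18); another predecessor still binds.
After: Protocol→IRB→Drug→Monitor = 4+6+8+2 = 20 → 20 weeks.

20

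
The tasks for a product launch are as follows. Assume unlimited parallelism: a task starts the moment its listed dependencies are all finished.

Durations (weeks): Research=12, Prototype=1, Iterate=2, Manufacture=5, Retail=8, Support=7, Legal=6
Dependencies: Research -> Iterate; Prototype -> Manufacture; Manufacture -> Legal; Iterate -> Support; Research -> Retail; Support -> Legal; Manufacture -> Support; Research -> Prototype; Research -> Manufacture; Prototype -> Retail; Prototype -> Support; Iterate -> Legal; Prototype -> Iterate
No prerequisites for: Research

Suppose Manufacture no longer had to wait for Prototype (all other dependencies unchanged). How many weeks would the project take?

30

With the dependency in place, Research→Prototype→Manufacture→Support→Legal = 12+1+5+7+6 = 31 sets the finish at 31 weeks.
Without Prototype→Manufacture, Manufacture's earliest start moves from 13 to 12.
The longest chain is now Research→Manufacture→Support→Legal = 12+5+7+6 = 30, so the project takes 30 weeks.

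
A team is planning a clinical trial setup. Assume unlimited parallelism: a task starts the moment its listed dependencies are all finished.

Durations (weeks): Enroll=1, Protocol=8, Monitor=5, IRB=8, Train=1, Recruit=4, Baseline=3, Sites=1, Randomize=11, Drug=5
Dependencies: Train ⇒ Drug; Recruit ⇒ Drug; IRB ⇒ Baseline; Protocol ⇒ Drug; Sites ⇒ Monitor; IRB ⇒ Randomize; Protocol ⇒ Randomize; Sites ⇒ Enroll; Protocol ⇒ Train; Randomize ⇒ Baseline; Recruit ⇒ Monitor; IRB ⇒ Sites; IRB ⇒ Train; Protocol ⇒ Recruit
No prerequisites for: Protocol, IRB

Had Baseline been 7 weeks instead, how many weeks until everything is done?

As given, the longest chain is Protocol→Randomize→Baseline = 8+11+3 = 22, so the finish is 22 weeks.
Since Baseline is critical, the +4 change carries straight to that chain (now 26 weeks).
That remains the longest chain; total 26 weeks.

26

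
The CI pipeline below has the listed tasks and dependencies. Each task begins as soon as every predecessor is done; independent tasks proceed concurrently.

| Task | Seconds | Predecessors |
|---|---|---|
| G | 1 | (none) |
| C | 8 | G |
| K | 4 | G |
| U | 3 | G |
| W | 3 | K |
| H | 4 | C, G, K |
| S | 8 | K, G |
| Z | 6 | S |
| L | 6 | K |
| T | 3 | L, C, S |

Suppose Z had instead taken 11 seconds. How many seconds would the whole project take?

The binding path is G→K→S→Z = 1+4+8+6 = 19; finish at 19 seconds.
Since Z is critical, the +5 change carries straight to that chain (now 24 seconds).
That remains the longest chain; total 24 seconds.

24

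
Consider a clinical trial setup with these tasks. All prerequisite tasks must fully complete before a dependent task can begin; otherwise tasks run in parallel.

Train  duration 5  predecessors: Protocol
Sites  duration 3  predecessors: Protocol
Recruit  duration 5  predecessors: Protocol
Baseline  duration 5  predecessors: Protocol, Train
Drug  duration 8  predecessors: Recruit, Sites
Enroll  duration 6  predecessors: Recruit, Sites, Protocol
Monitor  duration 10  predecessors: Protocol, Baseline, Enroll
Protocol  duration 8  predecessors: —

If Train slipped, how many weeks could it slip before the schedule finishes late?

Protocol→Recruit→Enroll→Monitor = 8+5+6+10 = 29 sets the makespan at 29 weeks.
The longest chain containing Train totals 28 weeks.
Slack of Train = 9 − 8 = 1 week.

1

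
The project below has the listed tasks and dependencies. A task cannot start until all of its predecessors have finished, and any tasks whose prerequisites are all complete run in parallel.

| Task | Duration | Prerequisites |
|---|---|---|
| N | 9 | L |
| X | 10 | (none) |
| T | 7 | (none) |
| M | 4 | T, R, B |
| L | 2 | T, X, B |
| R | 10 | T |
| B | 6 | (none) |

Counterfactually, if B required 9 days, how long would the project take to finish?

Critical path before the change: X→L→N = 10+2+9 = 21 giving 21 days.
B is off the critical path — its longest chain is 17 days, giving 4 of slack.
The critical path is still X→L→N; finish is now 21 days.

21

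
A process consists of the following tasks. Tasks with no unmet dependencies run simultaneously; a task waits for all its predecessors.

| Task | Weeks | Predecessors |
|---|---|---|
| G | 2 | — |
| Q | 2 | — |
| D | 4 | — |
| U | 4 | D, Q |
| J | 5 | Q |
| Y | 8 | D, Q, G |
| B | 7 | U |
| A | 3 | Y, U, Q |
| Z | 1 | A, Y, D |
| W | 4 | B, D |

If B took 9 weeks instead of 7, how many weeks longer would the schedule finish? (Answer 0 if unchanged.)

Baseline: D→U→B→W = 4+4+7+4 = 19 → 19 weeks.
B lies on that path, so at 9 weeks the path becomes 21 weeks.
No other chain overtakes it, so the finish is 21 weeks.
Change in finish: 21 − 19 = +2 weeks.

2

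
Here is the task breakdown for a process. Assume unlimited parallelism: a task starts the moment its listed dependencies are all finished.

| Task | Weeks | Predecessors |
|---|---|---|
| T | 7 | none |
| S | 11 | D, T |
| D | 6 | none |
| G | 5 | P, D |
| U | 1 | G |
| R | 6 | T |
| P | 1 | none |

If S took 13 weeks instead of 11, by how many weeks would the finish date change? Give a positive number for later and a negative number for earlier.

Actual critical path: T→S = 7+11 = 18 ⇒ 18 weeks.
Since S is critical, the +2 change carries straight to that chain (now 20 weeks).
That remains the longest chain; total 20 weeks.
Change in finish: 20 − 18 = +2 weeks.

2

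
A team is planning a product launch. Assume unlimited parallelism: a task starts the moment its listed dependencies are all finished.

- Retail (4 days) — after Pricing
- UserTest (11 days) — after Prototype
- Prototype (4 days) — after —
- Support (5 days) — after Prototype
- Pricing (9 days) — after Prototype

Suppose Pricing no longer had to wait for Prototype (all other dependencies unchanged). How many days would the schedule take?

15

With the dependency in place, Prototype→Pricing→Retail = 4+9+4 = 17 sets the finish at 17 days.
Without Prototype→Pricing, Pricing's earliest start moves from 4 to 0.
After: Prototype→UserTest = 4+11 = 15 → 15 days.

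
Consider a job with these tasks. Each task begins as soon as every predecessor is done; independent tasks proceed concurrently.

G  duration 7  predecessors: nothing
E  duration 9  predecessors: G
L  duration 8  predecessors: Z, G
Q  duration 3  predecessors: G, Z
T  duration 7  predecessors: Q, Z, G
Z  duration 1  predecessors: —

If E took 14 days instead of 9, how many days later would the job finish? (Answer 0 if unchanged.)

4

Baseline: G→Q→T = 7+3+7 = 17 → 17 days.
E is off the critical path — its longest chain is 16 days, giving 1 of slack.
Now G→E = 7+14 = 21 is longest, so the finish becomes 21 days.
Change in finish: 21 − 17 = +4 days.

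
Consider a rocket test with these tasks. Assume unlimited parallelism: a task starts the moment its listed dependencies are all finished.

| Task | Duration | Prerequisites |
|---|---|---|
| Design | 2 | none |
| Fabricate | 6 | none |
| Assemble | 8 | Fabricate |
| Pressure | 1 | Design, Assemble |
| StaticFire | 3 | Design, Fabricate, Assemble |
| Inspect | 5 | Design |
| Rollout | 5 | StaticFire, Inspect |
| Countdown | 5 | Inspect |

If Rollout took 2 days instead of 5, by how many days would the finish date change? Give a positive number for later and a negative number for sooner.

-3

The binding path is Fabricate→Assemble→StaticFire→Rollout = 6+8+3+5 = 22; finish at 22 days.
Rollout is on the critical path; changing it to 2 makes that path 19 days.
The critical path is still Fabricate→Assemble→StaticFire→Rollout; finish is now 19 days.
Change in finish: 19 − 22 = -3 days.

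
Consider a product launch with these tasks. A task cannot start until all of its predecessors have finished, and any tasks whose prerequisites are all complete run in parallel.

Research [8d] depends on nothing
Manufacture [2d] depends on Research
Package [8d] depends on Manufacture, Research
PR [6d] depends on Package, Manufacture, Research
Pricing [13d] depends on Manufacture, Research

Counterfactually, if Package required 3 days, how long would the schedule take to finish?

The binding path is Research→Manufacture→Package→PR = 8+2+8+6 = 24; finish at 24 days.
Since Package is critical, the -5 change carries straight to that chain (now 19 days).
The binding chain switches to Research→Manufacture→Pricing = 8+2+13 = 23; finish 23 days.

23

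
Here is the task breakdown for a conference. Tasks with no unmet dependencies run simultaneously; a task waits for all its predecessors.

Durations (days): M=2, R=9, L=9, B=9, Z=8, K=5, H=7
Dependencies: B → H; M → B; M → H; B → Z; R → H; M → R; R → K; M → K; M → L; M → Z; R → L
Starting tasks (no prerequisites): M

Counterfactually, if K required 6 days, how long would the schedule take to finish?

20

Actual critical path: M→R→L = 2+9+9 = 20 ⇒ 20 days.
K has 4 days of float (longest path through it is 16).
The critical path is still M→R→L; finish is now 20 days.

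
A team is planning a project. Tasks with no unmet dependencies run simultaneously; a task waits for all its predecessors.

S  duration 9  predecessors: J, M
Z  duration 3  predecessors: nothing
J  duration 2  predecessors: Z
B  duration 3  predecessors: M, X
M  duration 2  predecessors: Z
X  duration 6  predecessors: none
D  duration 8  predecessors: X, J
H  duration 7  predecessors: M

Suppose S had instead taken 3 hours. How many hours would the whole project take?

Actual critical path: Z→J→S = 3+2+9 = 14 ⇒ 14 hours.
Since S is critical, the -6 change carries straight to that chain (now 8 hours).
Now X→D = 6+8 = 14 is longest, so the finish becomes 14 hours.

14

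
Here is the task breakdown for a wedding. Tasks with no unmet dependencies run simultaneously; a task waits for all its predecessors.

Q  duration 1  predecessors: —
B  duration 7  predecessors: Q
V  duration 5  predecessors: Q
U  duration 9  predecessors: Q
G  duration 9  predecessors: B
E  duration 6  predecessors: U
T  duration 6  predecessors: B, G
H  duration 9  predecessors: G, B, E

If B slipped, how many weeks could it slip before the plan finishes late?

0

Critical path: Q→B→G→H = 1+7+9+9 = 26, so the finish is 26 weeks.
B finishes as early as 8 and must finish by 8.
Slack of B = 1 − 1 = 0 weeks.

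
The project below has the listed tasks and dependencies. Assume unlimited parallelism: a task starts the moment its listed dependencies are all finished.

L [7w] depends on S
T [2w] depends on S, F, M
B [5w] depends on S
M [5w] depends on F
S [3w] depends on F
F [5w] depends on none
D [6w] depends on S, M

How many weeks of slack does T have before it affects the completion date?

4

F→M→D = 5+5+6 = 16 sets the makespan at 16 weeks.
Longest path through T: 12 weeks (earliest finish 12, latest finish 16).
Slack of T = 14 − 10 = 4 weeks.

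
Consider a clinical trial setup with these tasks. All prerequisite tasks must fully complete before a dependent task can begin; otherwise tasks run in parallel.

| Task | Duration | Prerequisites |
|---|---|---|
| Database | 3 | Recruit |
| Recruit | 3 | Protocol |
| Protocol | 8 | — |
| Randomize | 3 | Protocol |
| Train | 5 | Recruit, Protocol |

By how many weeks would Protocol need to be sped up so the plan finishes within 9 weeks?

Current finish: 16 weeks; target: 9.
Protocol is on every critical path, so each week cut from Protocol cuts the finish by one (this holds down to a finish of 9).
Need 16 − 9 = 7 weeks off Protocol → Protocol becomes 1 week, finish becomes 9.

7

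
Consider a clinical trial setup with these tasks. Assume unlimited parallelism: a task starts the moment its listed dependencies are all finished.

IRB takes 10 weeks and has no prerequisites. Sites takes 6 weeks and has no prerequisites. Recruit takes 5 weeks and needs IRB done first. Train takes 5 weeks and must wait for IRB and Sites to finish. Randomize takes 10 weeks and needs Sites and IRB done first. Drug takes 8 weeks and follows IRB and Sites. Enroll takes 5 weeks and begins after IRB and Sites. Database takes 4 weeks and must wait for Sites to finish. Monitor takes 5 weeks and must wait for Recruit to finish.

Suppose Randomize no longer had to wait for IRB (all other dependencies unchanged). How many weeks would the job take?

20

Original critical path: IRB→Recruit→Monitor = 10+5+5 = 20 ⇒ 20 weeks.
Without IRB→Randomize, Randomize's earliest start moves from 10 to 6.
The longest chain is now IRB→Recruit→Monitor = 10+5+5 = 20, so the job takes 20 weeks.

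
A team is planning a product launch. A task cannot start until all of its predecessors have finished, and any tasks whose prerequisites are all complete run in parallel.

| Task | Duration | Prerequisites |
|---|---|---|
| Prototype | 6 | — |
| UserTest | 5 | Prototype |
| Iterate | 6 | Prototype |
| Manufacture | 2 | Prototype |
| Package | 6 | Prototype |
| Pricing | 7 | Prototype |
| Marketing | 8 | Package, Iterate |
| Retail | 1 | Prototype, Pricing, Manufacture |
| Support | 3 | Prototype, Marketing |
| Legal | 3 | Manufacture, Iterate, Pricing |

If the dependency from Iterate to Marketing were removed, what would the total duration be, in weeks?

23

With the dependency in place, Prototype→Iterate→Marketing→Support = 6+6+8+3 = 23 sets the finish at 23 weeks.
Dropping Iterate→Marketing doesn't change Marketing's earliest start (12); another predecessor still binds.
New critical path: Prototype→Package→Marketing→Support = 6+6+8+3 = 23 ⇒ 23 weeks.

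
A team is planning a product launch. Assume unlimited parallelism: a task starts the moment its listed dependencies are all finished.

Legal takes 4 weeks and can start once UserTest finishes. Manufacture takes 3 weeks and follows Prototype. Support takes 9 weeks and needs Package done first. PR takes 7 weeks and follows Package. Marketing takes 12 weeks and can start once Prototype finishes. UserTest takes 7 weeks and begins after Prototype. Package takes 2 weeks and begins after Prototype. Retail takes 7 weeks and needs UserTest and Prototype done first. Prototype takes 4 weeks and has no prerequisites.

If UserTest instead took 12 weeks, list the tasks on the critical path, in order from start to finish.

Actual critical path: Prototype→UserTest→Retail = 4+7+7 = 18 ⇒ 18 weeks.
UserTest is on the critical path; changing it to 12 makes that path 23 weeks.
The critical path is still Prototype→UserTest→Retail; finish is now 23 weeks.

Prototype, UserTest, Retail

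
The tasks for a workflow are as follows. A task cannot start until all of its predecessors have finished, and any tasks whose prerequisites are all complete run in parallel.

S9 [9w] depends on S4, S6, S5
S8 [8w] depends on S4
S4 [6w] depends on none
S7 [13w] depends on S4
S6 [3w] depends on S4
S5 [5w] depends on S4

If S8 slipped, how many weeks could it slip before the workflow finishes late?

6

S4→S5→S9 = 6+5+9 = 20 sets the makespan at 20 weeks.
The longest chain containing S8 totals 14 weeks.
So S8 can slip 20 − 14 = 6 weeks.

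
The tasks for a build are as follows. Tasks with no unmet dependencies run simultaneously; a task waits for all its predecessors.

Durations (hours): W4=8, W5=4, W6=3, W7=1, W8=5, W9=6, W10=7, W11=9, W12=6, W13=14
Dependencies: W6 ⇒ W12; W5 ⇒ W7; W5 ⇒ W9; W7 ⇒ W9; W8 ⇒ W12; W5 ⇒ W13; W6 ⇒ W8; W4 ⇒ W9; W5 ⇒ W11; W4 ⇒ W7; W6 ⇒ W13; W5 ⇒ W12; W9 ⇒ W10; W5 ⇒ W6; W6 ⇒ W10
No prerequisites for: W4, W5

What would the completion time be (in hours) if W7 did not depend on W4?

21

Before: longest chain W4→W7→W9→W10 = 8+1+6+7 = 22, finish 22.
Without W4→W7, W7's earliest start moves from 8 to 4.
New critical path: W4→W9→W10 = 8+6+7 = 21 ⇒ 21 hours.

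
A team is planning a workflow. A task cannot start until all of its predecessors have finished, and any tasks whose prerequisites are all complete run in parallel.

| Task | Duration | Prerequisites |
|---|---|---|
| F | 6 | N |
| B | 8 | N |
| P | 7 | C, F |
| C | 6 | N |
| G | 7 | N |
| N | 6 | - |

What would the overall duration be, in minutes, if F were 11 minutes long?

The binding path is N→F→P = 6+6+7 = 19; finish at 19 minutes.
F is on the critical path; changing it to 11 makes that path 24 minutes.
That remains the longest chain; total 24 minutes.

24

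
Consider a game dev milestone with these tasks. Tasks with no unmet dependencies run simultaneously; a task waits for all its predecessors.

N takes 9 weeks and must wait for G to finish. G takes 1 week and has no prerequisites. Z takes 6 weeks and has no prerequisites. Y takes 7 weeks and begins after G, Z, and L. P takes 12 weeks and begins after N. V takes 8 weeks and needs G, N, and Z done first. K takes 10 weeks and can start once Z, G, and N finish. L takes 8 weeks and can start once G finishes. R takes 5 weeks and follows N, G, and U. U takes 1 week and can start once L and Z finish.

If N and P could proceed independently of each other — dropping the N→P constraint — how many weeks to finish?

20

Original critical path: G→N→P = 1+9+12 = 22 ⇒ 22 weeks.
Without N→P, P's earliest start moves from 10 to 0.
The longest chain is now G→N→K = 1+9+10 = 20, so the job takes 20 weeks.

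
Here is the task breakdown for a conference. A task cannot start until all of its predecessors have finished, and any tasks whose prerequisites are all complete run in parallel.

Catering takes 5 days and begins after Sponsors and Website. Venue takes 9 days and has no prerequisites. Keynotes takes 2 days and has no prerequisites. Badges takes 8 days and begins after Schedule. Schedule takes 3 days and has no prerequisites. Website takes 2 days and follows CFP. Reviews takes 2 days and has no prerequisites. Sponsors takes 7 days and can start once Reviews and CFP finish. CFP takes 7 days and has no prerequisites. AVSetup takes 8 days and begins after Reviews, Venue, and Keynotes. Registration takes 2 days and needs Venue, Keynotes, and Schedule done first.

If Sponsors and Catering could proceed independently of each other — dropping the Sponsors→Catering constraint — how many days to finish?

Original critical path: CFP→Sponsors→Catering = 7+7+5 = 19 ⇒ 19 days.
Without Sponsors→Catering, Catering's earliest start moves from 14 to 9.
New critical path: Venue→AVSetup = 9+8 = 17 ⇒ 17 days.

17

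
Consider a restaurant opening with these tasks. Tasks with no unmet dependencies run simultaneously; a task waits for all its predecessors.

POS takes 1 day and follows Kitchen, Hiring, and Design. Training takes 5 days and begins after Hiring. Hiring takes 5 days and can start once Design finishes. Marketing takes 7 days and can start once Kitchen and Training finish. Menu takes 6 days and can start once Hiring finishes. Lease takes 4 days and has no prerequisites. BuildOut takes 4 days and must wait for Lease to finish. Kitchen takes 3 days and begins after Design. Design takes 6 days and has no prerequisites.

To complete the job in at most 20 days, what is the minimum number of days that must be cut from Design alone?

3

Current finish: 23 days; target: 20.
Design is on every critical path, so each day cut from Design cuts the finish by one (this holds down to a finish of 18).
Need 23 − 20 = 3 days off Design → Design becomes 3 days, finish becomes 20.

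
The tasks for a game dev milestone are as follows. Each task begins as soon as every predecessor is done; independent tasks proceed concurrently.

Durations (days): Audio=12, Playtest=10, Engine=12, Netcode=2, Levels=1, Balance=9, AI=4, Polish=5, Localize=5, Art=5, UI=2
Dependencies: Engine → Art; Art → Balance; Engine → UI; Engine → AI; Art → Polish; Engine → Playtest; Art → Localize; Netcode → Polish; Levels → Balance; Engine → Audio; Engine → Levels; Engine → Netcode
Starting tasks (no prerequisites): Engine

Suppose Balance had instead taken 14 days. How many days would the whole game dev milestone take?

31

The binding path is Engine→Art→Balance = 12+5+9 = 26; finish at 26 days.
Balance is on the critical path; changing it to 14 makes that path 31 days.
No other chain overtakes it, so the finish is 31 days.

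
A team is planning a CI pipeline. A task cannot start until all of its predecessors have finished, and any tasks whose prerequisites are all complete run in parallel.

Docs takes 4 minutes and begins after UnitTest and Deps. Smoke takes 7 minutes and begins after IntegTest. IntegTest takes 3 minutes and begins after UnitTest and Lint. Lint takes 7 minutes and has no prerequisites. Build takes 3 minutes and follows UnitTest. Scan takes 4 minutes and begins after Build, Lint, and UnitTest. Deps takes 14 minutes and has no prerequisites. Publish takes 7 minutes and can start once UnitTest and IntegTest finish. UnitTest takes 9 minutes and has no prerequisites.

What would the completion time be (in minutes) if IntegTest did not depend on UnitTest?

Original critical path: UnitTest→IntegTest→Publish = 9+3+7 = 19 ⇒ 19 minutes.
Without UnitTest→IntegTest, IntegTest's earliest start moves from 9 to 7.
New critical path: Deps→Docs = 14+4 = 18 ⇒ 18 minutes.

18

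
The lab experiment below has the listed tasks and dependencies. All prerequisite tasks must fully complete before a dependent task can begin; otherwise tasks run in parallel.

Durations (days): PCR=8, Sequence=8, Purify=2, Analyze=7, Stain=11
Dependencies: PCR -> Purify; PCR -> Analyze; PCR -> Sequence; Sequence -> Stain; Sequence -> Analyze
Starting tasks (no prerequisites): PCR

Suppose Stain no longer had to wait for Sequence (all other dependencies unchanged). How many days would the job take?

23

Original critical path: PCR→Sequence→Stain = 8+8+11 = 27 ⇒ 27 days.
Without Sequence→Stain, Stain's earliest start moves from 16 to 0.
After: PCR→Sequence→Analyze = 8+8+7 = 23 → 23 days.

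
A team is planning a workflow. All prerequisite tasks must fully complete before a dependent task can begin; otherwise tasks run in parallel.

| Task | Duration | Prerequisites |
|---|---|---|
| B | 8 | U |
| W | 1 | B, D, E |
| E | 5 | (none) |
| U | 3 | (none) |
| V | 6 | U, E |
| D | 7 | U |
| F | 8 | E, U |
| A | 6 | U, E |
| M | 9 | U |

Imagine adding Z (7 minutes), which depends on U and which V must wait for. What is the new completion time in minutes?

16

Originally the workflow takes 13 minutes.
With Z inserted, V now waits for max(U, E, Z).
New critical path: U→Z→V = 3+7+6 = 16 ⇒ 16 minutes.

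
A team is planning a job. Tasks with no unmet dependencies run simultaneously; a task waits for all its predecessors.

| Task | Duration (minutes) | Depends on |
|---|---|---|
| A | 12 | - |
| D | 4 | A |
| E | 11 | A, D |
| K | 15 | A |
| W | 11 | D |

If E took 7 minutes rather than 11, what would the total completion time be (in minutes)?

27

Critical path before the change: A→D→E = 12+4+11 = 27 giving 27 minutes.
E is on the critical path; changing it to 7 makes that path 23 minutes.
Now A→D→W = 12+4+11 = 27 is longest, so the finish becomes 27 minutes.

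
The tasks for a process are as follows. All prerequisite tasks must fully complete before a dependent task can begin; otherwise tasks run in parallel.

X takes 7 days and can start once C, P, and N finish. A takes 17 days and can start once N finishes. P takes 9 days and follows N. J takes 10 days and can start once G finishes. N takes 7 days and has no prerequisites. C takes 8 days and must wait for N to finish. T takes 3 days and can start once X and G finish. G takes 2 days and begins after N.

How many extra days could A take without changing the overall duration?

2

N→P→X→T = 7+9+7+3 = 26 sets the makespan at 26 days.
The longest chain containing A totals 24 days.
Slack of A = 9 − 7 = 2 days.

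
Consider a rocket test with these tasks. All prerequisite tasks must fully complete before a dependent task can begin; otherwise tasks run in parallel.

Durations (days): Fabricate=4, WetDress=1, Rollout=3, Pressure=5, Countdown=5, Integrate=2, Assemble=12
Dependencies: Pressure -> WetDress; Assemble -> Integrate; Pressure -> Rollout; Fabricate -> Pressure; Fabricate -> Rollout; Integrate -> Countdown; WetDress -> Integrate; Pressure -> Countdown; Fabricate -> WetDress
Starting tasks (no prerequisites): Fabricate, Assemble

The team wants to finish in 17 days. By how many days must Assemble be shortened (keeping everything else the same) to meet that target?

2

Current finish: 19 days; target: 17.
Assemble is on every critical path, so each day cut from Assemble cuts the finish by one (this holds down to a finish of 17).
Need 19 − 17 = 2 days off Assemble → Assemble becomes 10 days, finish becomes 17.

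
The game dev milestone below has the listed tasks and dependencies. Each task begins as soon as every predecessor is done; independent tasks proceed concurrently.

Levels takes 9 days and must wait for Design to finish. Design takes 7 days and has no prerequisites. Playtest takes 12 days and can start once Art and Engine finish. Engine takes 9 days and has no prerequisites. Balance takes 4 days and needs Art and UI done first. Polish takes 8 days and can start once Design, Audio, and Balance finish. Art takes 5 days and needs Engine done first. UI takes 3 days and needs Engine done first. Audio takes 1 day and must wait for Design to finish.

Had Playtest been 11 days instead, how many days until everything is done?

26

Baseline: Engine→Art→Playtest = 9+5+12 = 26 → 26 days.
Playtest is on the critical path; changing it to 11 makes that path 25 days.
New critical path: Engine→Art→Balance→Polish = 9+5+4+8 = 26 ⇒ 26 days.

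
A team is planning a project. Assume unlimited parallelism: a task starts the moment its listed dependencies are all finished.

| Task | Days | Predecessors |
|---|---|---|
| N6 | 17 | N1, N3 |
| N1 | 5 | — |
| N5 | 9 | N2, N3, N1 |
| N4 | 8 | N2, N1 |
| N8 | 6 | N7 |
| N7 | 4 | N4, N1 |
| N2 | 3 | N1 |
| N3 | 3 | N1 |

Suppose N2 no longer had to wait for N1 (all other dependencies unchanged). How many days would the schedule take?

25

With the dependency in place, N1→N2→N4→N7→N8 = 5+3+8+4+6 = 26 sets the finish at 26 days.
Without N1→N2, N2's earliest start moves from 5 to 0.
The longest chain is now N1→N3→N6 = 5+3+17 = 25, so the schedule takes 25 days.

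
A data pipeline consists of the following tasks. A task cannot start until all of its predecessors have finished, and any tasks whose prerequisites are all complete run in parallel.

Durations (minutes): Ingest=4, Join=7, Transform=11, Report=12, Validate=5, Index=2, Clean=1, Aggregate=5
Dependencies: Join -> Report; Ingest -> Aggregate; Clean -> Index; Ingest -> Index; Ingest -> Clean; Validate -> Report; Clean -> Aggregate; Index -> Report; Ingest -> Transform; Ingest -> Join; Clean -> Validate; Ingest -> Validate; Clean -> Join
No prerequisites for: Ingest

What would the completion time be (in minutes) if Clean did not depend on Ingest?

23

With the dependency in place, Ingest→Clean→Join→Report = 4+1+7+12 = 24 sets the finish at 24 minutes.
Without Ingest→Clean, Clean's earliest start moves from 4 to 0.
The longest chain is now Ingest→Join→Report = 4+7+12 = 23, so the schedule takes 23 minutes.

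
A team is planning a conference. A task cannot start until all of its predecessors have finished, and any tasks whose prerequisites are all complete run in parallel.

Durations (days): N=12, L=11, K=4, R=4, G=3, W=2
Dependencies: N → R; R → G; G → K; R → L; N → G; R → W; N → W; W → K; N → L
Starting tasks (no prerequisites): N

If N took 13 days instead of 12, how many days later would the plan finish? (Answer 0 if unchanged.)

As given, the longest chain is N→R→L = 12+4+11 = 27, so the finish is 27 days.
N is on the critical path; changing it to 13 makes that path 28 days.
No other chain overtakes it, so the finish is 28 days.
Change in finish: 28 − 27 = +1 days.

1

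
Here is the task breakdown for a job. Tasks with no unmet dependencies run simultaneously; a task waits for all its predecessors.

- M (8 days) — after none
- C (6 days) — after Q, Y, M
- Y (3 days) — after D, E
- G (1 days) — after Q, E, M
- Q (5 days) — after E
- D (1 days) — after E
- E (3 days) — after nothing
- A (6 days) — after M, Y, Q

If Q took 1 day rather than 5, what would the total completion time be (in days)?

Critical path before the change: E→Q→A = 3+5+6 = 14 giving 14 days.
Q lies on that path, so at 1 day the path becomes 10 days.
Now M→A = 8+6 = 14 is longest, so the finish becomes 14 days.

14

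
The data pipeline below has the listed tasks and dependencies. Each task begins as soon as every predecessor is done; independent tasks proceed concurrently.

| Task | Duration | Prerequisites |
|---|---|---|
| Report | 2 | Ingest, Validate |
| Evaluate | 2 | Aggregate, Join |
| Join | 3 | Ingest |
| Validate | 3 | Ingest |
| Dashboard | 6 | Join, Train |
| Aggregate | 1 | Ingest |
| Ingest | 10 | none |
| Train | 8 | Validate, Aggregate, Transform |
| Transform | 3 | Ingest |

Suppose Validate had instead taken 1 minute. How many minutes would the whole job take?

27

The binding path is Ingest→Validate→Train→Dashboard = 10+3+8+6 = 27; finish at 27 minutes.
Since Validate is critical, the -2 change carries straight to that chain (now 25 minutes).
The binding chain switches to Ingest→Transform→Train→Dashboard = 10+3+8+6 = 27; finish 27 minutes.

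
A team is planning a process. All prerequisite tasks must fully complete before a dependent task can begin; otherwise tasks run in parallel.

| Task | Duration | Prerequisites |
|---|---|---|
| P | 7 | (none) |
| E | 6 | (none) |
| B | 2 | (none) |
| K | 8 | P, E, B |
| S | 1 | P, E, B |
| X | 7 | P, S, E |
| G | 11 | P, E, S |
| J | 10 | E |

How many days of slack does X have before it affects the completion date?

4

Critical path: P→S→G = 7+1+11 = 19, so the finish is 19 days.
X finishes as early as 15 and must finish by 19.
So X can slip 19 − 15 = 4 days.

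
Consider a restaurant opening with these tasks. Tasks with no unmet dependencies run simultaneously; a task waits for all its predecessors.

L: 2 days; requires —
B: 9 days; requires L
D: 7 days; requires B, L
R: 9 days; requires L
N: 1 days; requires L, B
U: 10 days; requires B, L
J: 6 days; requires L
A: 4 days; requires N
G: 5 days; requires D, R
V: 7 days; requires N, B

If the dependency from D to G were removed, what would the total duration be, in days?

21

With the dependency in place, L→B→D→G = 2+9+7+5 = 23 sets the finish at 23 days.
Without D→G, G's earliest start moves from 18 to 11.
After: L→B→U = 2+9+10 = 21 → 21 days.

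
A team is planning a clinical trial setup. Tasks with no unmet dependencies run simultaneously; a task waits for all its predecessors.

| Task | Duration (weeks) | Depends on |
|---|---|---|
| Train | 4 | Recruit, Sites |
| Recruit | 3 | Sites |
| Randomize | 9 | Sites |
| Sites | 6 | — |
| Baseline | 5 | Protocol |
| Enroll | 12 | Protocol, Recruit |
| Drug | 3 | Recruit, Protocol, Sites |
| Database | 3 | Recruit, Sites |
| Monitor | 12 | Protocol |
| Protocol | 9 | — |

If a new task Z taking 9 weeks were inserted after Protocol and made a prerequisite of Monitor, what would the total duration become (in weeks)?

30

Originally the clinical trial setup takes 21 weeks.
With Z inserted, Monitor now waits for max(Protocol, Z).
New critical path: Protocol→Z→Monitor = 9+9+12 = 30 ⇒ 30 weeks.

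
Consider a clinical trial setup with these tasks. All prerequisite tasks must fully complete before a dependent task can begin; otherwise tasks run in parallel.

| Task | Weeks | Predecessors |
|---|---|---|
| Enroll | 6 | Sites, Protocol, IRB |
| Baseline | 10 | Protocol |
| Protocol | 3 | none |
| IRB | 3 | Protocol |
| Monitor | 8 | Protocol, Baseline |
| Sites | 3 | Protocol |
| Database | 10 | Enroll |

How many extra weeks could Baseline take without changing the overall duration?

Protocol→IRB→Enroll→Database = 3+3+6+10 = 22 sets the makespan at 22 weeks.
The longest chain containing Baseline totals 21 weeks.
So Baseline can slip 14 − 13 = 1 week.

1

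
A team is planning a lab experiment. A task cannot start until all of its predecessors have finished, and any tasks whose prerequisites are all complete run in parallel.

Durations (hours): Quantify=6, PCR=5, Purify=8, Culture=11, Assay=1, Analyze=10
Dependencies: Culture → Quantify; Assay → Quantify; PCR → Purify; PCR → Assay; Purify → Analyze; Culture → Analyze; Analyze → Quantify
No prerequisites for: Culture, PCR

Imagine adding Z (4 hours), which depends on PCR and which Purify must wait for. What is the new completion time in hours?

33

Originally the lab experiment takes 29 hours.
With Z inserted, Purify now waits for max(PCR, Z).
New critical path: PCR→Z→Purify→Analyze→Quantify = 5+4+8+10+6 = 33 ⇒ 33 hours.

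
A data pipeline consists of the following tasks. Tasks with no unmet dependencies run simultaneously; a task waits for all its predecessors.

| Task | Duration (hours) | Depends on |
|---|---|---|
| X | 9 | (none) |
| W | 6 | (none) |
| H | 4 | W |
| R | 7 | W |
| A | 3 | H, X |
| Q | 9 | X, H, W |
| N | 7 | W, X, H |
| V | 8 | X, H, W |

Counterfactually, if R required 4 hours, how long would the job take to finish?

19

Actual critical path: W→H→Q = 6+4+9 = 19 ⇒ 19 hours.
The longest path through R is only 13 hours, so R has float 6.
That remains the longest chain; total 19 hours.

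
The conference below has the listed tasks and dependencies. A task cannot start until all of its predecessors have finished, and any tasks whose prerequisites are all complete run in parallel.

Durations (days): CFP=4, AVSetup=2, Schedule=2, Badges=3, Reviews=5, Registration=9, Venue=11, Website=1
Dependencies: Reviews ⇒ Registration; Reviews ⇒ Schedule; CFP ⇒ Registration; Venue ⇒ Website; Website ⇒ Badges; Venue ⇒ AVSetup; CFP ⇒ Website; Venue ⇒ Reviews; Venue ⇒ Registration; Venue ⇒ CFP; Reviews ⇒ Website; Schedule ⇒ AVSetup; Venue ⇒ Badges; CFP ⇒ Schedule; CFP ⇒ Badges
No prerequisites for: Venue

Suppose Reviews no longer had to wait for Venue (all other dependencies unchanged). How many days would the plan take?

Original critical path: Venue→Reviews→Registration = 11+5+9 = 25 ⇒ 25 days.
Without Venue→Reviews, Reviews's earliest start moves from 11 to 0.
After: Venue→CFP→Registration = 11+4+9 = 24 → 24 days.

24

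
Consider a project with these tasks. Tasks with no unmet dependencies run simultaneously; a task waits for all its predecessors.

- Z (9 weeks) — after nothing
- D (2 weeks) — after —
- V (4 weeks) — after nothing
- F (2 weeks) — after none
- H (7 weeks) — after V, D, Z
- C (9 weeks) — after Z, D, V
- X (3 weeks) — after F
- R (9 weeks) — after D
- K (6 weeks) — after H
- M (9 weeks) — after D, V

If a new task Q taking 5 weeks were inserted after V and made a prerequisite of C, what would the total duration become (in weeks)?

Originally the plan takes 22 weeks.
With Q inserted, C now waits for max(Z, D, V, Q).
New critical path: Z→H→K = 9+7+6 = 22 ⇒ 22 weeks.

22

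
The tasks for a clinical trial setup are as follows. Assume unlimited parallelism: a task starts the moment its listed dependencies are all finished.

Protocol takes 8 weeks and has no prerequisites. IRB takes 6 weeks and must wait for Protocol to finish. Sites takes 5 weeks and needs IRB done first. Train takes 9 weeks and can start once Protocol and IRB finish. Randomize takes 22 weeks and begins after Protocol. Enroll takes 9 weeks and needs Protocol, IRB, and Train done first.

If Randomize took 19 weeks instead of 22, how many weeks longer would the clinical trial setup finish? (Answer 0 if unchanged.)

0

Baseline: Protocol→IRB→Train→Enroll = 8+6+9+9 = 32 → 32 weeks.
Randomize has 2 weeks of float (longest path through it is 30).
No other chain overtakes it, so the finish is 32 weeks.
Change in finish: 32 − 32 = +0 weeks.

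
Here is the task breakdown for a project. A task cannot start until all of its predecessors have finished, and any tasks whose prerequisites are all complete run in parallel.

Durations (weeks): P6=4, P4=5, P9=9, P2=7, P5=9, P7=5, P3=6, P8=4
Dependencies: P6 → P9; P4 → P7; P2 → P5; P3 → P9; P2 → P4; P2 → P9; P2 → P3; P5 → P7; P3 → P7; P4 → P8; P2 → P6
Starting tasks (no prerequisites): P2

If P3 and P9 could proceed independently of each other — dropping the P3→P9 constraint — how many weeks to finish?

21

With the dependency in place, P2→P3→P9 = 7+6+9 = 22 sets the finish at 22 weeks.
Without P3→P9, P9's earliest start moves from 13 to 11.
New critical path: P2→P5→P7 = 7+9+5 = 21 ⇒ 21 weeks.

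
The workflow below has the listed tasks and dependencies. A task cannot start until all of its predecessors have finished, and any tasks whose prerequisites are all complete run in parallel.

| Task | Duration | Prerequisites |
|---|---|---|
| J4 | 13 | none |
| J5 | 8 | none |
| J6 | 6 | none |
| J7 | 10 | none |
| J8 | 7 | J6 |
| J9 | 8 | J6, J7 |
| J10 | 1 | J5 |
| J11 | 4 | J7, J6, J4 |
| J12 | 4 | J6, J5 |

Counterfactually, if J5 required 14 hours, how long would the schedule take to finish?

18

Critical path before the change: J7→J9 = 10+8 = 18 giving 18 hours.
J5 has 6 hours of float (longest path through it is 12).
New critical path: J5→J12 = 14+4 = 18 ⇒ 18 hours.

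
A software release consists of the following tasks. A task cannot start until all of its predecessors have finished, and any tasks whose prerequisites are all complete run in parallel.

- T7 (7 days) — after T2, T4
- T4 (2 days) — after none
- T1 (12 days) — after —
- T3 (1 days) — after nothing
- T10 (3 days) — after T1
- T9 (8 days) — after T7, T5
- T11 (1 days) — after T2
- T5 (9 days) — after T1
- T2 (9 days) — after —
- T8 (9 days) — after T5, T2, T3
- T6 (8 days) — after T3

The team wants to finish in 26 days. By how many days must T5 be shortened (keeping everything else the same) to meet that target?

Current finish: 30 days; target: 26.
T5 is on every critical path, so each day cut from T5 cuts the finish by one (this holds down to a finish of 24).
Need 30 − 26 = 4 days off T5 → T5 becomes 5 days, finish becomes 26.

4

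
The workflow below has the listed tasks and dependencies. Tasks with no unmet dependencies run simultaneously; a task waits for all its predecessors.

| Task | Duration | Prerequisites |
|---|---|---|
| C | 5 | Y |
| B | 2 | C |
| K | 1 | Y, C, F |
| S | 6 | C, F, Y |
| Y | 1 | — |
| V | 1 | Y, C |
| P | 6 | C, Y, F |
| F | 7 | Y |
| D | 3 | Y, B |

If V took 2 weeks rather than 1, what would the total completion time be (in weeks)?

14

Baseline: Y→F→P = 1+7+6 = 14 → 14 weeks.
The longest path through V is only 7 weeks, so V has float 7.
No other chain overtakes it, so the finish is 14 weeks.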